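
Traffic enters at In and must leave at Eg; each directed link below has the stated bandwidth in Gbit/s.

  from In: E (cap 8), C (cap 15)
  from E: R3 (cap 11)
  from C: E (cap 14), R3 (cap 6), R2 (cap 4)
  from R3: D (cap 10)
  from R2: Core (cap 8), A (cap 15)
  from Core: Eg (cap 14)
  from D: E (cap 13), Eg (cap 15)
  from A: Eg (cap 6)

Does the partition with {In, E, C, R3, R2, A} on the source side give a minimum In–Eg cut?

Given cut capacity: 10 + 8 + 6 = 24.
Augment In→E→R3→D→Eg: bottleneck 8, flow now 8.
Augment In→C→R3→D→Eg: bottleneck 2, flow now 10.
Augment In→C→R2→Core→Eg: bottleneck 4, flow now 14.
No augmenting path remains; maximum flow = 14.
In the residual graph, reachable from In: {In, E, C, R3}.
Min-cut edges: C→R2 (4), R3→D (10); capacity 4 + 10 = 14.
Cut capacity 24 exceeds the max flow 14, so it is not minimum.

No — its capacity is 24, but the minimum cut has capacity 14.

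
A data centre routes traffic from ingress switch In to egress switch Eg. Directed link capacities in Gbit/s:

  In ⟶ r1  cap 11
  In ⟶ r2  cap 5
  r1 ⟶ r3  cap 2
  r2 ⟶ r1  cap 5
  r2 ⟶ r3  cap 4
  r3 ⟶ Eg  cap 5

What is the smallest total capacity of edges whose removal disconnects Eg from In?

Augment In→r1→r3→Eg: bottleneck 2, flow now 2.
Augment In→r2→r3→Eg: bottleneck 3, flow now 5.
No augmenting path remains; maximum flow = 5.
By max-flow min-cut, the minimum cut capacity equals the max flow.
In the residual graph, reachable from In: {In, r1, r2, r3}.
Min-cut edges: r3→Eg (5); capacity 5 = 5.

5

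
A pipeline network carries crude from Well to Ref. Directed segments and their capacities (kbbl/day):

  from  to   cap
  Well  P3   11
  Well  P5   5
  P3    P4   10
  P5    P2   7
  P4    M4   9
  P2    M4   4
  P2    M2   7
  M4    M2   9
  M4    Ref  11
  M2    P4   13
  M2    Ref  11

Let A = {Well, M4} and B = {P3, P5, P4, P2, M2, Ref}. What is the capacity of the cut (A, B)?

36

Edges leaving {Well, M4}: Well→P3 (11), Well→P5 (5), M4→M2 (9), M4→Ref (11).
Cut capacity = 11 + 5 + 9 + 11 = 36.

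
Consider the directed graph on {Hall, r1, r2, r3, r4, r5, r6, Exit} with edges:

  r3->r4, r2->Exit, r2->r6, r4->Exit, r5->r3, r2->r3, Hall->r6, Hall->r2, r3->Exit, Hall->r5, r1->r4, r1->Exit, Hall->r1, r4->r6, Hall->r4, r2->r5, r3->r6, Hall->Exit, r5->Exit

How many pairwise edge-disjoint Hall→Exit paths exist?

5

Assign every edge capacity 1; by Menger, the answer equals the max flow.
Path Hall→Exit (+1); total 1.
Path Hall→r1→Exit (+1); total 2.
Path Hall→r2→Exit (+1); total 3.
Path Hall→r4→Exit (+1); total 4.
Path Hall→r5→Exit (+1); total 5.
No residual Hall→Exit path; max flow = 5.
Certifying cut of size 5: {Hall→Exit, Hall→r1, Hall→r2, Hall→r4, Hall→r5}.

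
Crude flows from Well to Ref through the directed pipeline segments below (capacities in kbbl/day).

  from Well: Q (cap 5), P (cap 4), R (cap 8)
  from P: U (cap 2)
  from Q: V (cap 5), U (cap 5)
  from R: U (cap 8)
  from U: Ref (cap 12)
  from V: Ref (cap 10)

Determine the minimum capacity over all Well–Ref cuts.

Augment Well→P→U→Ref: bottleneck 2, flow now 2.
Augment Well→Q→U→Ref: bottleneck 5, flow now 7.
Augment Well→R→U→Ref: bottleneck 5, flow now 12.
Augment Well→R→U→Q→V→Ref: bottleneck 3, flow now 15. (uses reverse residual edge)
No augmenting path remains; maximum flow = 15.
By max-flow min-cut, the minimum cut capacity equals the max flow.
In the residual graph, reachable from Well: {Well, P}.
Min-cut edges: Well→Q (5), Well→R (8), P→U (2); capacity 5 + 8 + 2 = 15.

15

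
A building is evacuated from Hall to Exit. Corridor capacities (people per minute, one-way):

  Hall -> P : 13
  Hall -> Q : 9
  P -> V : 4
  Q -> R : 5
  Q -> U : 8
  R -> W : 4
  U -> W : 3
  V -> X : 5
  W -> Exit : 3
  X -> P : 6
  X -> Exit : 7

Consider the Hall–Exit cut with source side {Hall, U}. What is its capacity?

Edges leaving {Hall, U}: Hall→P (13), Hall→Q (9), U→W (3).
Cut capacity = 13 + 9 + 3 = 25.

25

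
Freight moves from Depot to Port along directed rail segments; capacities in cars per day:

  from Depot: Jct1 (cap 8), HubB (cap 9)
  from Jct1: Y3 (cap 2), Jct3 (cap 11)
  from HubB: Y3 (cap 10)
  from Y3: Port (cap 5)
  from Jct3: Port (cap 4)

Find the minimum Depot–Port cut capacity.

Augment Depot→Jct1→Y3→Port: bottleneck 2, flow now 2.
Augment Depot→Jct1→Jct3→Port: bottleneck 4, flow now 6.
Augment Depot→HubB→Y3→Port: bottleneck 3, flow now 9.
No augmenting path remains; maximum flow = 9.
By max-flow min-cut, the minimum cut capacity equals the max flow.
In the residual graph, reachable from Depot: {Depot, Jct1, HubB, Y3, Jct3}.
Min-cut edges: Y3→Port (5), Jct3→Port (4); capacity 5 + 4 = 9.

9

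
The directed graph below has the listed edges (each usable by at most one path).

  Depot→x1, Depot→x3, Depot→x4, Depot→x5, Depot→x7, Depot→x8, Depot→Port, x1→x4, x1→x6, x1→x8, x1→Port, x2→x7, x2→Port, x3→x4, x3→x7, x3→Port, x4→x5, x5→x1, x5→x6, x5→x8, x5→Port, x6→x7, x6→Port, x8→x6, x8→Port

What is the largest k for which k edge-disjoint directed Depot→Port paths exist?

Assign every edge capacity 1; by Menger, the answer equals the max flow.
Path Depot→Port (+1); total 1.
Path Depot→x1→Port (+1); total 2.
Path Depot→x3→Port (+1); total 3.
Path Depot→x5→Port (+1); total 4.
Path Depot→x8→Port (+1); total 5.
Path Depot→x4→x5→x6→Port (+1); total 6.
No residual Depot→Port path; max flow = 6.
Certifying cut of size 6: {Depot→Port, Depot→x1, Depot→x3, Depot→x4, Depot→x5, Depot→x8}.

6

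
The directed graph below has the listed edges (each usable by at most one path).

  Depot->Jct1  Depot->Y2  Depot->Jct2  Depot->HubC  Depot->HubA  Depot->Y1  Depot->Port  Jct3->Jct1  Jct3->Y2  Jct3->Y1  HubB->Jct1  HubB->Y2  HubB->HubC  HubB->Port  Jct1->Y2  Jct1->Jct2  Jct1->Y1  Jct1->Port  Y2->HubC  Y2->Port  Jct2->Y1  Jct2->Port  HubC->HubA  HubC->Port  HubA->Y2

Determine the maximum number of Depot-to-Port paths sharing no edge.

5

Assign every edge capacity 1; by Menger, the answer equals the max flow.
Path Depot→Port (+1); total 1.
Path Depot→Jct1→Port (+1); total 2.
Path Depot→Y2→Port (+1); total 3.
Path Depot→Jct2→Port (+1); total 4.
Path Depot→HubC→Port (+1); total 5.
No residual Depot→Port path; max flow = 5.
Certifying cut of size 5: {Depot→Jct1, Depot→Jct2, Depot→Port, HubC→Port, Y2→Port}.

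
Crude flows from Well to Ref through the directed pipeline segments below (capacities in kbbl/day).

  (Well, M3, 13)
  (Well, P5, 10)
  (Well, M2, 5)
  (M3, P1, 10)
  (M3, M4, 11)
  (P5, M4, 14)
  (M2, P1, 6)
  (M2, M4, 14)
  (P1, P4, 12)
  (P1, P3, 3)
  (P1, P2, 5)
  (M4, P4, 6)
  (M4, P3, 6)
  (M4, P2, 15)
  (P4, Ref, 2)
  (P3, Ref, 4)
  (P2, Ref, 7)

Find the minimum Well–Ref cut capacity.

13

Augment Well→M3→P1→P4→Ref: bottleneck 2, flow now 2.
Augment Well→M3→P1→P3→Ref: bottleneck 3, flow now 5.
Augment Well→M3→P1→P2→Ref: bottleneck 5, flow now 10.
Augment Well→M3→M4→P3→Ref: bottleneck 1, flow now 11.
Augment Well→M3→M4→P2→Ref: bottleneck 2, flow now 13.
No augmenting path remains; maximum flow = 13.
By max-flow min-cut, the minimum cut capacity equals the max flow.
In the residual graph, reachable from Well: {Well, M3, P5, M2, P1, M4, P4, P3, P2}.
Min-cut edges: P4→Ref (2), P3→Ref (4), P2→Ref (7); capacity 2 + 4 + 7 = 13.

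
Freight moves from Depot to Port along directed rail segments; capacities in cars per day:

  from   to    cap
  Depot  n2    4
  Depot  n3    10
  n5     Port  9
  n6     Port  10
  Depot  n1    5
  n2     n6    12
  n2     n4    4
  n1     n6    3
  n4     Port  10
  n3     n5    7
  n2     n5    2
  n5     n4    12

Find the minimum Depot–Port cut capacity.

14

Augment Depot→n1→n6→Port: bottleneck 3, flow now 3.
Augment Depot→n2→n4→Port: bottleneck 4, flow now 7.
Augment Depot→n3→n5→Port: bottleneck 7, flow now 14.
No augmenting path remains; maximum flow = 14.
By max-flow min-cut, the minimum cut capacity equals the max flow.
In the residual graph, reachable from Depot: {Depot, n1, n3}.
Min-cut edges: Depot→n2 (4), n1→n6 (3), n3→n5 (7); capacity 4 + 3 + 7 = 14.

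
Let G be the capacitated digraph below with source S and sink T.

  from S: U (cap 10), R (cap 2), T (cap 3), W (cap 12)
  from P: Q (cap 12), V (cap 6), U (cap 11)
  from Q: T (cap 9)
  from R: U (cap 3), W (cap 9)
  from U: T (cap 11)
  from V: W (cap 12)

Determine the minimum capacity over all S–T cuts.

Augment S→T: bottleneck 3, flow now 3.
Augment S→U→T: bottleneck 10, flow now 13.
Augment S→R→U→T: bottleneck 1, flow now 14.
No augmenting path remains; maximum flow = 14.
By max-flow min-cut, the minimum cut capacity equals the max flow.
In the residual graph, reachable from S: {S, R, U, W}.
Min-cut edges: S→T (3), U→T (11); capacity 3 + 11 = 14.

14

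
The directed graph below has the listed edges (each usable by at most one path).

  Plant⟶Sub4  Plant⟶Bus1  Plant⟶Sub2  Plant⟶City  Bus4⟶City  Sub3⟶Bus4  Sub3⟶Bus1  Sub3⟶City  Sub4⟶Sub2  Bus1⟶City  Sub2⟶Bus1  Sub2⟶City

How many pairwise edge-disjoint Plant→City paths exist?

3

Assign every edge capacity 1; by Menger, the answer equals the max flow.
Path Plant→City (+1); total 1.
Path Plant→Bus1→City (+1); total 2.
Path Plant→Sub2→City (+1); total 3.
No residual Plant→City path; max flow = 3.
Certifying cut of size 3: {Bus1→City, Plant→City, Sub2→City}.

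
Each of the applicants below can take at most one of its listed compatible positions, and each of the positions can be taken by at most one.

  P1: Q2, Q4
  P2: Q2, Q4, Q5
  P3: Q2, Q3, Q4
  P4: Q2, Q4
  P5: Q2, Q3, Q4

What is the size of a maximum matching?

Unit-capacity flow: source→left, listed edges, right→sink; max matching = max flow.
Augmenting path P1→Q2 (+1); matched 1.
Augmenting path P2→Q4 (+1); matched 2.
Augmenting path P3→Q3 (+1); matched 3.
Augmenting path P4→Q4→P2→Q5 (+1); matched 4.
No augmenting path remains; maximum matching = 4.
König certificate: {P2, Q2, Q3, Q4} is a vertex cover of size 4 (every listed pair touches it), so no matching can be larger.

4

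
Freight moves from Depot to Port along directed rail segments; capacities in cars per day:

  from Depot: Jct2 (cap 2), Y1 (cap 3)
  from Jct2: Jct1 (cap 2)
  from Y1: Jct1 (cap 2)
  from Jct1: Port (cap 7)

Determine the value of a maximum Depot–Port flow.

Augment Depot→Jct2→Jct1→Port: bottleneck 2, flow now 2.
Augment Depot→Y1→Jct1→Port: bottleneck 2, flow now 4.
No augmenting path remains; maximum flow = 4.
In the residual graph, reachable from Depot: {Depot, Y1}.
Min-cut edges: Depot→Jct2 (2), Y1→Jct1 (2); capacity 2 + 2 = 4.
This cut is saturated, so no flow can exceed 4.

4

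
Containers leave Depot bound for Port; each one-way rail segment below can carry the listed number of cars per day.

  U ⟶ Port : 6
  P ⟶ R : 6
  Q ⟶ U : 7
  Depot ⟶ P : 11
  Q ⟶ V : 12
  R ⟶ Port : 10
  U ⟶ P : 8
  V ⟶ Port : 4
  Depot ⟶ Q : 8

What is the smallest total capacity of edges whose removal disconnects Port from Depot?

Augment Depot→P→R→Port: bottleneck 6, flow now 6.
Augment Depot→Q→U→Port: bottleneck 6, flow now 12.
Augment Depot→Q→V→Port: bottleneck 2, flow now 14.
No augmenting path remains; maximum flow = 14.
By max-flow min-cut, the minimum cut capacity equals the max flow.
In the residual graph, reachable from Depot: {Depot, P}.
Min-cut edges: Depot→Q (8), P→R (6); capacity 8 + 6 = 14.

14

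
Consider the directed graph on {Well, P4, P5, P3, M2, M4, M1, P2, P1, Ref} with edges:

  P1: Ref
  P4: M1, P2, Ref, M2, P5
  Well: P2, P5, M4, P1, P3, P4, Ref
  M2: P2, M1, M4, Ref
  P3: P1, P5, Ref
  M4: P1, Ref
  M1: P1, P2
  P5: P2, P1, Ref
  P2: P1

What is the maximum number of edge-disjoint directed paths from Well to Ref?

Assign every edge capacity 1; by Menger, the answer equals the max flow.
Path Well→Ref (+1); total 1.
Path Well→P4→Ref (+1); total 2.
Path Well→P5→Ref (+1); total 3.
Path Well→P3→Ref (+1); total 4.
Path Well→M4→Ref (+1); total 5.
Path Well→P1→Ref (+1); total 6.
No residual Well→Ref path; max flow = 6.
Certifying cut of size 6: {P1→Ref, Well→M4, Well→P3, Well→P4, Well→P5, Well→Ref}.

6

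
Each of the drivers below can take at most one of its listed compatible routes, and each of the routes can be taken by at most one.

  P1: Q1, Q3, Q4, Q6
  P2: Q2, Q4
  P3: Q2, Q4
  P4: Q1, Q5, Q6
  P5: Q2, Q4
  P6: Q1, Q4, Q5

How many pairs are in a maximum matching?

Unit-capacity flow: source→left, listed edges, right→sink; max matching = max flow.
Augmenting path P1→Q1 (+1); matched 1.
Augmenting path P2→Q2 (+1); matched 2.
Augmenting path P3→Q4 (+1); matched 3.
Augmenting path P4→Q5 (+1); matched 4.
Augmenting path P6→Q1→P1→Q3 (+1); matched 5.
No augmenting path remains; maximum matching = 5.
König certificate: {P1, P4, P6, Q2, Q4} is a vertex cover of size 5 (every listed pair touches it), so no matching can be larger.

5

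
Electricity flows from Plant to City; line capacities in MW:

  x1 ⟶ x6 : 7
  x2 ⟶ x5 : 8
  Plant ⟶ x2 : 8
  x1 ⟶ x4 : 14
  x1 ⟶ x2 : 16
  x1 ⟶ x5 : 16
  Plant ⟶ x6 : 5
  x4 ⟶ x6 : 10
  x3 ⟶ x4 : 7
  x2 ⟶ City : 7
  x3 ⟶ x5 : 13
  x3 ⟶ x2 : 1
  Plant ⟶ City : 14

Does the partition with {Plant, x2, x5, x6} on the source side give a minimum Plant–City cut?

Yes — it is a minimum cut (capacity 21).

Given cut capacity: 14 + 7 = 21.
Augment Plant→City: bottleneck 14, flow now 14.
Augment Plant→x2→City: bottleneck 7, flow now 21.
No augmenting path remains; maximum flow = 21.
Cut capacity 21 equals the max flow, so it is a minimum cut.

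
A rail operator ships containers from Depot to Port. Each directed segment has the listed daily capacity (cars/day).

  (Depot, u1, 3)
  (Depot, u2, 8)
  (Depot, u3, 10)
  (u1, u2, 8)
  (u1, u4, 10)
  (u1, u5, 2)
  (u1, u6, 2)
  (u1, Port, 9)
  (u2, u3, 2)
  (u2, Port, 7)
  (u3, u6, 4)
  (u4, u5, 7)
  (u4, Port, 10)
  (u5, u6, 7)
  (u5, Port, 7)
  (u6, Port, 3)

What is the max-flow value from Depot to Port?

Augment Depot→u1→Port: bottleneck 3, flow now 3.
Augment Depot→u2→Port: bottleneck 7, flow now 10.
Augment Depot→u3→u6→Port: bottleneck 3, flow now 13.
No augmenting path remains; maximum flow = 13.
In the residual graph, reachable from Depot: {Depot, u2, u3, u6}.
Min-cut edges: Depot→u1 (3), u2→Port (7), u6→Port (3); capacity 3 + 7 + 3 = 13.
This cut is saturated, so no flow can exceed 13.

13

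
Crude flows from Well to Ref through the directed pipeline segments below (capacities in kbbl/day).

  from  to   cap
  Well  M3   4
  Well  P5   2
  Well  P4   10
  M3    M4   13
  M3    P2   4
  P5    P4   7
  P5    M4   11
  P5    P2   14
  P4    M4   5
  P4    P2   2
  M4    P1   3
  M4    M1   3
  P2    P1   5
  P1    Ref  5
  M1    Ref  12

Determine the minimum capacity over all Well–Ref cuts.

Augment Well→M3→M4→P1→Ref: bottleneck 3, flow now 3.
Augment Well→M3→M4→M1→Ref: bottleneck 1, flow now 4.
Augment Well→P5→M4→M1→Ref: bottleneck 2, flow now 6.
Augment Well→P4→P2→P1→Ref: bottleneck 2, flow now 8.
No augmenting path remains; maximum flow = 8.
By max-flow min-cut, the minimum cut capacity equals the max flow.
In the residual graph, reachable from Well: {Well, M3, P5, P4, M4, P2, P1}.
Min-cut edges: M4→M1 (3), P1→Ref (5); capacity 3 + 5 = 8.

8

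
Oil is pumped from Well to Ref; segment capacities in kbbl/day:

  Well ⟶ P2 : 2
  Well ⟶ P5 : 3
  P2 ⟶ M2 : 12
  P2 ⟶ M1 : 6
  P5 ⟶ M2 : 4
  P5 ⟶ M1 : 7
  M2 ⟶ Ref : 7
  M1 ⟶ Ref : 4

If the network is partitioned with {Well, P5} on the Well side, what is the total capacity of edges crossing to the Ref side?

13

Edges leaving {Well, P5}: Well→P2 (2), P5→M2 (4), P5→M1 (7).
Cut capacity = 2 + 4 + 7 = 13.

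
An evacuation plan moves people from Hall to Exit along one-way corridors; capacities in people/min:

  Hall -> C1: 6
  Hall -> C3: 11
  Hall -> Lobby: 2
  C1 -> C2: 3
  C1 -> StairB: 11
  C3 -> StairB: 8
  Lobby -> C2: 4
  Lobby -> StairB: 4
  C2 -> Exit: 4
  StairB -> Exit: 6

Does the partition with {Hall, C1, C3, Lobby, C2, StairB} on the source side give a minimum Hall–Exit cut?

Yes — it is a minimum cut (capacity 10).

Given cut capacity: 4 + 6 = 10.
Augment Hall→C1→C2→Exit: bottleneck 3, flow now 3.
Augment Hall→C1→StairB→Exit: bottleneck 3, flow now 6.
Augment Hall→C3→StairB→Exit: bottleneck 3, flow now 9.
Augment Hall→Lobby→C2→Exit: bottleneck 1, flow now 10.
No augmenting path remains; maximum flow = 10.
Cut capacity 10 equals the max flow, so it is a minimum cut.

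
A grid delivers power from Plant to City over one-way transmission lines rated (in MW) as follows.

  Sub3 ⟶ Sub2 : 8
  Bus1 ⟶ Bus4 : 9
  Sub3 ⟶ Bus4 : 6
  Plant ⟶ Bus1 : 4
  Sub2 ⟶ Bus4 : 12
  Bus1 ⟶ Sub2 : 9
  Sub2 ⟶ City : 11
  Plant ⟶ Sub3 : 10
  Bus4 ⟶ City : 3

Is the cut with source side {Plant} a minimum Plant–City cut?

Given cut capacity: 10 + 4 = 14.
Augment Plant→Sub3→Sub2→City: bottleneck 8, flow now 8.
Augment Plant→Sub3→Bus4→City: bottleneck 2, flow now 10.
Augment Plant→Bus1→Sub2→City: bottleneck 3, flow now 13.
Augment Plant→Bus1→Bus4→City: bottleneck 1, flow now 14.
No augmenting path remains; maximum flow = 14.
Cut capacity 14 equals the max flow, so it is a minimum cut.

Yes — it is a minimum cut (capacity 14).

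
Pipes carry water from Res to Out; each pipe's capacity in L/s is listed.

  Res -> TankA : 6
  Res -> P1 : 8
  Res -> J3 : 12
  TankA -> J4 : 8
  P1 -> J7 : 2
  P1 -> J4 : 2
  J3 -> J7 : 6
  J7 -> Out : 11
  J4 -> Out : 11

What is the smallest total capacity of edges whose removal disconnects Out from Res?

Augment Res→TankA→J4→Out: bottleneck 6, flow now 6.
Augment Res→P1→J7→Out: bottleneck 2, flow now 8.
Augment Res→P1→J4→Out: bottleneck 2, flow now 10.
Augment Res→J3→J7→Out: bottleneck 6, flow now 16.
No augmenting path remains; maximum flow = 16.
By max-flow min-cut, the minimum cut capacity equals the max flow.
In the residual graph, reachable from Res: {Res, P1, J3}.
Min-cut edges: Res→TankA (6), P1→J7 (2), P1→J4 (2), J3→J7 (6); capacity 6 + 2 + 2 + 6 = 16.

16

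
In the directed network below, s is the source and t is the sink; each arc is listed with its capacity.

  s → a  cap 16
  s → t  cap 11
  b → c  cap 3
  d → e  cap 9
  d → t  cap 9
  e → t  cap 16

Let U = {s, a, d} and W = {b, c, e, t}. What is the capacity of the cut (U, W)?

29

Edges leaving {s, a, d}: s→t (11), d→e (9), d→t (9).
Cut capacity = 11 + 9 + 9 = 29.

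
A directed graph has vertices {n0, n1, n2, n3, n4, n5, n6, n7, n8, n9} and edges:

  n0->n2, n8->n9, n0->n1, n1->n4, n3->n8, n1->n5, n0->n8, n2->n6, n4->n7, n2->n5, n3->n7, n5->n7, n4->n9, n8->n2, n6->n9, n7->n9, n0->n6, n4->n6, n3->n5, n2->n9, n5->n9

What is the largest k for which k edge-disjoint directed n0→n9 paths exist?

Assign every edge capacity 1; by Menger, the answer equals the max flow.
Path n0→n2→n9 (+1); total 1.
Path n0→n6→n9 (+1); total 2.
Path n0→n8→n9 (+1); total 3.
Path n0→n1→n4→n9 (+1); total 4.
No residual n0→n9 path; max flow = 4.
Certifying cut of size 4: {n0→n1, n0→n2, n0→n6, n0→n8}.

4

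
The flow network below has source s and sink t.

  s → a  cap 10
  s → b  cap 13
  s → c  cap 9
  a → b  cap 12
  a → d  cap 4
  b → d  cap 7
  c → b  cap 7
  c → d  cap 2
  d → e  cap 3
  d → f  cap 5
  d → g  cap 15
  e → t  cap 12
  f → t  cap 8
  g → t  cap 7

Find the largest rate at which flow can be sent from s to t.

Augment s→a→d→e→t: bottleneck 3, flow now 3.
Augment s→a→d→f→t: bottleneck 1, flow now 4.
Augment s→b→d→f→t: bottleneck 4, flow now 8.
Augment s→b→d→g→t: bottleneck 3, flow now 11.
Augment s→c→d→g→t: bottleneck 2, flow now 13.
No augmenting path remains; maximum flow = 13.
In the residual graph, reachable from s: {s, a, b, c}.
Min-cut edges: a→d (4), b→d (7), c→d (2); capacity 4 + 7 + 2 = 13.
This cut is saturated, so no flow can exceed 13.

13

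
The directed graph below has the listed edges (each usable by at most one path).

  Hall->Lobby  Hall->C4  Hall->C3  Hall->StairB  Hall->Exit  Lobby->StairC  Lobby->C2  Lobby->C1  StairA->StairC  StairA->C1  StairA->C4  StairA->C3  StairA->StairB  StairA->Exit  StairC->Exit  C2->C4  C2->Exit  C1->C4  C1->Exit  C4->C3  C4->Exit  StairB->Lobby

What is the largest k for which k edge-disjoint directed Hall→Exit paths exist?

Assign every edge capacity 1; by Menger, the answer equals the max flow.
Path Hall→Exit (+1); total 1.
Path Hall→C4→Exit (+1); total 2.
Path Hall→Lobby→StairC→Exit (+1); total 3.
Path Hall→StairB→Lobby→C2→Exit (+1); total 4.
No residual Hall→Exit path; max flow = 4.
Certifying cut of size 4: {Hall→C4, Hall→Exit, Hall→Lobby, Hall→StairB}.

4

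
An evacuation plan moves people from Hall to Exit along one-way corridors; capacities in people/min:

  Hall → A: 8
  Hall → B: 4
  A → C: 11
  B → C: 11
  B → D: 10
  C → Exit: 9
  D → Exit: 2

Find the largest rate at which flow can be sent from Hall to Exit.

11

Augment Hall→A→C→Exit: bottleneck 8, flow now 8.
Augment Hall→B→C→Exit: bottleneck 1, flow now 9.
Augment Hall→B→D→Exit: bottleneck 2, flow now 11.
No augmenting path remains; maximum flow = 11.
In the residual graph, reachable from Hall: {Hall, A, B, C, D}.
Min-cut edges: C→Exit (9), D→Exit (2); capacity 9 + 2 = 11.
This cut is saturated, so no flow can exceed 11.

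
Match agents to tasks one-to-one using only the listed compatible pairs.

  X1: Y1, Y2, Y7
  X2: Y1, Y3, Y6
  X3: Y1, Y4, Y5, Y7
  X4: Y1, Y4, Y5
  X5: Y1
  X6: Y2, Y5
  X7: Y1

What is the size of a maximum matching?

Unit-capacity flow: source→left, listed edges, right→sink; max matching = max flow.
Augmenting path X1→Y1 (+1); matched 1.
Augmenting path X2→Y3 (+1); matched 2.
Augmenting path X3→Y4 (+1); matched 3.
Augmenting path X4→Y5 (+1); matched 4.
Augmenting path X6→Y2 (+1); matched 5.
Augmenting path X5→Y1→X1→Y7 (+1); matched 6.
No augmenting path remains; maximum matching = 6.
König certificate: {X1, X2, X3, X4, X6, Y1} is a vertex cover of size 6 (every listed pair touches it), so no matching can be larger.

6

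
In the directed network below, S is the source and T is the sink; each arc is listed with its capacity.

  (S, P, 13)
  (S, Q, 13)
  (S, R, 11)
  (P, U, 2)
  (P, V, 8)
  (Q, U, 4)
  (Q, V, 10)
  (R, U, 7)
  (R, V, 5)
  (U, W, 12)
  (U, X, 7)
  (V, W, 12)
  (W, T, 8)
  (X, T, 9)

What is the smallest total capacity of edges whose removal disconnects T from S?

15

Augment S→P→U→W→T: bottleneck 2, flow now 2.
Augment S→P→V→W→T: bottleneck 6, flow now 8.
Augment S→Q→U→X→T: bottleneck 4, flow now 12.
Augment S→R→U→X→T: bottleneck 3, flow now 15.
No augmenting path remains; maximum flow = 15.
By max-flow min-cut, the minimum cut capacity equals the max flow.
In the residual graph, reachable from S: {S, P, Q, R, U, V, W}.
Min-cut edges: U→X (7), W→T (8); capacity 7 + 8 = 15.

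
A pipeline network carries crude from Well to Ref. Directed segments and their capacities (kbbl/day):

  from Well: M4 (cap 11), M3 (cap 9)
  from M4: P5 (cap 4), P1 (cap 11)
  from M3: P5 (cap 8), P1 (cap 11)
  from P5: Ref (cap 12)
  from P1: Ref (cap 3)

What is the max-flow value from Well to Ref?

Augment Well→M4→P5→Ref: bottleneck 4, flow now 4.
Augment Well→M4→P1→Ref: bottleneck 3, flow now 7.
Augment Well→M3→P5→Ref: bottleneck 8, flow now 15.
No augmenting path remains; maximum flow = 15.
In the residual graph, reachable from Well: {Well, M4, M3, P1}.
Min-cut edges: M4→P5 (4), M3→P5 (8), P1→Ref (3); capacity 4 + 8 + 3 = 15.
This cut is saturated, so no flow can exceed 15.

15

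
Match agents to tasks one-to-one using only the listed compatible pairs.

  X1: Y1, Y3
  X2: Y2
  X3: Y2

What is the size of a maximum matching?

2

Unit-capacity flow: source→left, listed edges, right→sink; max matching = max flow.
Augmenting path X1→Y1 (+1); matched 1.
Augmenting path X2→Y2 (+1); matched 2.
No augmenting path remains; maximum matching = 2.
König certificate: {X1, Y2} is a vertex cover of size 2 (every listed pair touches it), so no matching can be larger.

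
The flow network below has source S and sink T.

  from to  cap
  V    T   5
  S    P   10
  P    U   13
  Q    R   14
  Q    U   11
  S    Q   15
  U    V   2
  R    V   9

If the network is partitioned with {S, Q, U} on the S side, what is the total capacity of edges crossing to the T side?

Edges leaving {S, Q, U}: S→P (10), Q→R (14), U→V (2).
Cut capacity = 10 + 14 + 2 = 26.

26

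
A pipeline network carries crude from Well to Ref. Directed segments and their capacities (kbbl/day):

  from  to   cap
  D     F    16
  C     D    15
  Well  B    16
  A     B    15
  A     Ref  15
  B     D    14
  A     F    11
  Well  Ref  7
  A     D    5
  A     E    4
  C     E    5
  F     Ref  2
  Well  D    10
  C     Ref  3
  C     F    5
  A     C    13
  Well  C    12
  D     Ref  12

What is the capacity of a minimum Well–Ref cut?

24

Augment Well→Ref: bottleneck 7, flow now 7.
Augment Well→C→Ref: bottleneck 3, flow now 10.
Augment Well→D→Ref: bottleneck 10, flow now 20.
Augment Well→B→D→Ref: bottleneck 2, flow now 22.
Augment Well→C→F→Ref: bottleneck 2, flow now 24.
No augmenting path remains; maximum flow = 24.
By max-flow min-cut, the minimum cut capacity equals the max flow.
In the residual graph, reachable from Well: {Well, B, C, D, E, F}.
Min-cut edges: Well→Ref (7), C→Ref (3), D→Ref (12), F→Ref (2); capacity 7 + 3 + 12 + 2 = 24.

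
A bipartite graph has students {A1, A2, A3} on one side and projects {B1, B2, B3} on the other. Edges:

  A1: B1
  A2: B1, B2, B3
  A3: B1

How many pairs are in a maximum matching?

2

Unit-capacity flow: source→left, listed edges, right→sink; max matching = max flow.
Augmenting path A1→B1 (+1); matched 1.
Augmenting path A2→B2 (+1); matched 2.
No augmenting path remains; maximum matching = 2.
König certificate: {A2, B1} is a vertex cover of size 2 (every listed pair touches it), so no matching can be larger.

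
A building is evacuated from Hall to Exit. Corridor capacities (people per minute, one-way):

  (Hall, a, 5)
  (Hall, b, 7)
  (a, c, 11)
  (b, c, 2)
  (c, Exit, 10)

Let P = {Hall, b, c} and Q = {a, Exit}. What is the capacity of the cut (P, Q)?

15

Edges leaving {Hall, b, c}: Hall→a (5), c→Exit (10).
Cut capacity = 5 + 10 = 15.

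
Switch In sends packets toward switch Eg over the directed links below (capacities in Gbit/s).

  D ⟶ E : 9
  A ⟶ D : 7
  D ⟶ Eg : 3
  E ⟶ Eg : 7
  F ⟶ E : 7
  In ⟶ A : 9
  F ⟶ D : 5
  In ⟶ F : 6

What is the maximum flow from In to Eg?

10

Augment In→A→D→Eg: bottleneck 3, flow now 3.
Augment In→F→E→Eg: bottleneck 6, flow now 9.
Augment In→A→D→E→Eg: bottleneck 1, flow now 10.
No augmenting path remains; maximum flow = 10.
In the residual graph, reachable from In: {In, A, F, E, D}.
Min-cut edges: E→Eg (7), D→Eg (3); capacity 7 + 3 = 10.
This cut is saturated, so no flow can exceed 10.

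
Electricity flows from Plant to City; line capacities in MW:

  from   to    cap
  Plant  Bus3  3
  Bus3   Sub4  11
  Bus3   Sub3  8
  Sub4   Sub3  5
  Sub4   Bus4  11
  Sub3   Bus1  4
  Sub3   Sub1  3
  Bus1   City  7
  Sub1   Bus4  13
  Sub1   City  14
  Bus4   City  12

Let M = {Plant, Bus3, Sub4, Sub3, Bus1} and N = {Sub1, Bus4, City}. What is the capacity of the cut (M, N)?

21

Edges leaving {Plant, Bus3, Sub4, Sub3, Bus1}: Sub4→Bus4 (11), Sub3→Sub1 (3), Bus1→City (7).
Cut capacity = 11 + 3 + 7 = 21.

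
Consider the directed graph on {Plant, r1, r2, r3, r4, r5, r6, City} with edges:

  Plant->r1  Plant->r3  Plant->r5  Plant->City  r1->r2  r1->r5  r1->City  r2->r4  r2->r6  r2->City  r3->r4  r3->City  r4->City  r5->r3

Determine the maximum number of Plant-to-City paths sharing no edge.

4

Assign every edge capacity 1; by Menger, the answer equals the max flow.
Path Plant→City (+1); total 1.
Path Plant→r1→City (+1); total 2.
Path Plant→r3→City (+1); total 3.
Path Plant→r5→r3→r4→City (+1); total 4.
No residual Plant→City path; max flow = 4.
Certifying cut of size 4: {Plant→City, Plant→r1, Plant→r3, Plant→r5}.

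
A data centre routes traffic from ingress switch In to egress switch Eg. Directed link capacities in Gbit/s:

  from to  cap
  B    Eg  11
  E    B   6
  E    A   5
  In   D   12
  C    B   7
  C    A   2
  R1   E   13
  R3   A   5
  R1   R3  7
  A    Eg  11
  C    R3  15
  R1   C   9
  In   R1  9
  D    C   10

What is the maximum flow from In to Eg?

Augment In→R1→R3→A→Eg: bottleneck 5, flow now 5.
Augment In→R1→E→A→Eg: bottleneck 4, flow now 9.
Augment In→D→C→A→Eg: bottleneck 2, flow now 11.
Augment In→D→C→B→Eg: bottleneck 7, flow now 18.
Augment In→D→C→R3→R1→E→B→Eg: bottleneck 1, flow now 19. (uses reverse residual edge)
No augmenting path remains; maximum flow = 19.
In the residual graph, reachable from In: {In, D}.
Min-cut edges: In→R1 (9), D→C (10); capacity 9 + 10 = 19.
This cut is saturated, so no flow can exceed 19.

19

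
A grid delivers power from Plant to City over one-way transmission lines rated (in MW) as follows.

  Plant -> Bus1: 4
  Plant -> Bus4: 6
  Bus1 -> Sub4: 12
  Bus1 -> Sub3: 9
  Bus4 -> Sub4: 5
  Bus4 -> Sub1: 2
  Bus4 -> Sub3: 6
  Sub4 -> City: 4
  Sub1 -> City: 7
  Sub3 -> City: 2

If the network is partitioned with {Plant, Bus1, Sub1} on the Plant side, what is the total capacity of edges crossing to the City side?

Edges leaving {Plant, Bus1, Sub1}: Plant→Bus4 (6), Bus1→Sub4 (12), Bus1→Sub3 (9), Sub1→City (7).
Cut capacity = 6 + 12 + 9 + 7 = 34.

34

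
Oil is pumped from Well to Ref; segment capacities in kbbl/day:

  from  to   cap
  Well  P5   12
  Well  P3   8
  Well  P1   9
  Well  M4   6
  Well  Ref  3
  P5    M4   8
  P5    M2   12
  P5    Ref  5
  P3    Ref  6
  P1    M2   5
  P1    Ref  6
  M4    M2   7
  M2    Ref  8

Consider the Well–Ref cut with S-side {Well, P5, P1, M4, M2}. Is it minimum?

No — its capacity is 30, but the minimum cut has capacity 28.

Given cut capacity: 8 + 3 + 5 + 6 + 8 = 30.
Augment Well→Ref: bottleneck 3, flow now 3.
Augment Well→P5→Ref: bottleneck 5, flow now 8.
Augment Well→P3→Ref: bottleneck 6, flow now 14.
Augment Well→P1→Ref: bottleneck 6, flow now 20.
Augment Well→P5→M2→Ref: bottleneck 7, flow now 27.
Augment Well→P1→M2→Ref: bottleneck 1, flow now 28.
No augmenting path remains; maximum flow = 28.
In the residual graph, reachable from Well: {Well, P5, P3, P1, M4, M2}.
Min-cut edges: Well→Ref (3), P5→Ref (5), P3→Ref (6), P1→Ref (6), M2→Ref (8); capacity 3 + 5 + 6 + 6 + 8 = 28.
Cut capacity 30 exceeds the max flow 28, so it is not minimum.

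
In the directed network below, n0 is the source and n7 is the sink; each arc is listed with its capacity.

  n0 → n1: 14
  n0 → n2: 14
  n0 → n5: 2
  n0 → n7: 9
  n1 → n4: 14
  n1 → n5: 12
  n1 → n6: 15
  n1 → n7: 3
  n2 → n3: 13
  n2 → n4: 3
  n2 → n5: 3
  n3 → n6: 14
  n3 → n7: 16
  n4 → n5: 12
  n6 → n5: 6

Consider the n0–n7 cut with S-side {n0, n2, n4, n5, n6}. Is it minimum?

No — its capacity is 36, but the minimum cut has capacity 25.

Given cut capacity: 14 + 9 + 13 = 36.
Augment n0→n7: bottleneck 9, flow now 9.
Augment n0→n1→n7: bottleneck 3, flow now 12.
Augment n0→n2→n3→n7: bottleneck 13, flow now 25.
No augmenting path remains; maximum flow = 25.
In the residual graph, reachable from n0: {n0, n1, n2, n4, n5, n6}.
Min-cut edges: n0→n7 (9), n1→n7 (3), n2→n3 (13); capacity 9 + 3 + 13 = 25.
Cut capacity 36 exceeds the max flow 25, so it is not minimum.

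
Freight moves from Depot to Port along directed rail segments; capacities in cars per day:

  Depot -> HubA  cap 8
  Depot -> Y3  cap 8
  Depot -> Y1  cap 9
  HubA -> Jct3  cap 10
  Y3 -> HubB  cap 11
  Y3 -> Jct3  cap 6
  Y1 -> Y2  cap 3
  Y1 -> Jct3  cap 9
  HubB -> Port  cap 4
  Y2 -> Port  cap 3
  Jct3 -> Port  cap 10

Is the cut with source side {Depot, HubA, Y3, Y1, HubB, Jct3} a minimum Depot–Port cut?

Given cut capacity: 3 + 4 + 10 = 17.
Augment Depot→HubA→Jct3→Port: bottleneck 8, flow now 8.
Augment Depot→Y3→HubB→Port: bottleneck 4, flow now 12.
Augment Depot→Y3→Jct3→Port: bottleneck 2, flow now 14.
Augment Depot→Y1→Y2→Port: bottleneck 3, flow now 17.
No augmenting path remains; maximum flow = 17.
Cut capacity 17 equals the max flow, so it is a minimum cut.

Yes — it is a minimum cut (capacity 17).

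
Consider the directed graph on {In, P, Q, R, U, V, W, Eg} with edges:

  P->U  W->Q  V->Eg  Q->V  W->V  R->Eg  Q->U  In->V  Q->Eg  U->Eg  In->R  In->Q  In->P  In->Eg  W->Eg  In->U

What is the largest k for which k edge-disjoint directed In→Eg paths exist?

5

Assign every edge capacity 1; by Menger, the answer equals the max flow.
Path In→Eg (+1); total 1.
Path In→Q→Eg (+1); total 2.
Path In→R→Eg (+1); total 3.
Path In→U→Eg (+1); total 4.
Path In→V→Eg (+1); total 5.
No residual In→Eg path; max flow = 5.
Certifying cut of size 5: {In→Eg, In→Q, In→R, In→V, U→Eg}.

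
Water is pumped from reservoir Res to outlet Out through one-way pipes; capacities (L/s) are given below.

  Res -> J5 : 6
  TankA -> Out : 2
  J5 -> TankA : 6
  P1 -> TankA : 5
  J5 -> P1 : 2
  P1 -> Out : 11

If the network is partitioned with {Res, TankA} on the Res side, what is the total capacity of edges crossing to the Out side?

8

Edges leaving {Res, TankA}: Res→J5 (6), TankA→Out (2).
Cut capacity = 6 + 2 = 8.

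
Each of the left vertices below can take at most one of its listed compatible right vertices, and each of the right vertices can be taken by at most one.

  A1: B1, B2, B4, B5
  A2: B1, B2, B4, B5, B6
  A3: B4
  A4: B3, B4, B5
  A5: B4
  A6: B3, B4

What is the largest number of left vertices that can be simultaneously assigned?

Unit-capacity flow: source→left, listed edges, right→sink; max matching = max flow.
Augmenting path A1→B1 (+1); matched 1.
Augmenting path A2→B2 (+1); matched 2.
Augmenting path A3→B4 (+1); matched 3.
Augmenting path A4→B3 (+1); matched 4.
Augmenting path A6→B3→A4→B5 (+1); matched 5.
No augmenting path remains; maximum matching = 5.
König certificate: {A1, A2, A4, A6, B4} is a vertex cover of size 5 (every listed pair touches it), so no matching can be larger.

5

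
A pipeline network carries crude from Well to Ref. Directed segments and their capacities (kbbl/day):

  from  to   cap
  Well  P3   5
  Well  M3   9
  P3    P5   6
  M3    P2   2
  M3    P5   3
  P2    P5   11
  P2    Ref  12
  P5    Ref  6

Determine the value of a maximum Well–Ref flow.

8

Augment Well→P3→P5→Ref: bottleneck 5, flow now 5.
Augment Well→M3→P2→Ref: bottleneck 2, flow now 7.
Augment Well→M3→P5→Ref: bottleneck 1, flow now 8.
No augmenting path remains; maximum flow = 8.
In the residual graph, reachable from Well: {Well, P3, M3, P5}.
Min-cut edges: M3→P2 (2), P5→Ref (6); capacity 2 + 6 = 8.
This cut is saturated, so no flow can exceed 8.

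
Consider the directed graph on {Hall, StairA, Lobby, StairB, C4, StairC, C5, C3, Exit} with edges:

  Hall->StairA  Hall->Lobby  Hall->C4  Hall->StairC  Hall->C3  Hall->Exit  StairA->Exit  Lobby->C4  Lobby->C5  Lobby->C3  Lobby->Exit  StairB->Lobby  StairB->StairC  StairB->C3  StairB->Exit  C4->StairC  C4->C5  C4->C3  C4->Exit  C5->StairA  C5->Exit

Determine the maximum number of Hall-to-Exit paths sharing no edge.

Assign every edge capacity 1; by Menger, the answer equals the max flow.
Path Hall→Exit (+1); total 1.
Path Hall→StairA→Exit (+1); total 2.
Path Hall→Lobby→Exit (+1); total 3.
Path Hall→C4→Exit (+1); total 4.
No residual Hall→Exit path; max flow = 4.
Certifying cut of size 4: {Hall→C4, Hall→Exit, Hall→Lobby, Hall→StairA}.

4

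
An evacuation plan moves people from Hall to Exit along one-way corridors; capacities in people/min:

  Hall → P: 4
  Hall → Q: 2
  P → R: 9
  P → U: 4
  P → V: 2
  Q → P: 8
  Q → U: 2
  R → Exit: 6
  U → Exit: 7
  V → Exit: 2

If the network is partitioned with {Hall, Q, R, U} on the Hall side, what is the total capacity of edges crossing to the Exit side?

25

Edges leaving {Hall, Q, R, U}: Hall→P (4), Q→P (8), R→Exit (6), U→Exit (7).
Cut capacity = 4 + 8 + 6 + 7 = 25.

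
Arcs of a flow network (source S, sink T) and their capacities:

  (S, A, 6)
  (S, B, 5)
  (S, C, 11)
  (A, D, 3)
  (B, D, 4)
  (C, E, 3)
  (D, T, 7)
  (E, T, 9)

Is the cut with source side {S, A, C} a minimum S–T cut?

Given cut capacity: 5 + 3 + 3 = 11.
Augment S→A→D→T: bottleneck 3, flow now 3.
Augment S→B→D→T: bottleneck 4, flow now 7.
Augment S→C→E→T: bottleneck 3, flow now 10.
No augmenting path remains; maximum flow = 10.
In the residual graph, reachable from S: {S, A, B, C}.
Min-cut edges: A→D (3), B→D (4), C→E (3); capacity 3 + 4 + 3 = 10.
Cut capacity 11 exceeds the max flow 10, so it is not minimum.

No — its capacity is 11, but the minimum cut has capacity 10.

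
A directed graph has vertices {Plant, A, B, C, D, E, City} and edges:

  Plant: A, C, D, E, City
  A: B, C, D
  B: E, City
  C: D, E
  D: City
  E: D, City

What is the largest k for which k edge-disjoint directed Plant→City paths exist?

4

Assign every edge capacity 1; by Menger, the answer equals the max flow.
Path Plant→City (+1); total 1.
Path Plant→D→City (+1); total 2.
Path Plant→E→City (+1); total 3.
Path Plant→A→B→City (+1); total 4.
No residual Plant→City path; max flow = 4.
Certifying cut of size 4: {D→City, E→City, Plant→A, Plant→City}.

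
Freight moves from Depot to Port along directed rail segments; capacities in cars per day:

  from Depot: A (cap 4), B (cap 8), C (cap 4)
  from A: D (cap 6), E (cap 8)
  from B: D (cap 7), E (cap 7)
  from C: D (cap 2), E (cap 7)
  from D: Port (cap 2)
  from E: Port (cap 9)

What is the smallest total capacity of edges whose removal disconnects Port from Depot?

11

Augment Depot→A→D→Port: bottleneck 2, flow now 2.
Augment Depot→A→E→Port: bottleneck 2, flow now 4.
Augment Depot→B→E→Port: bottleneck 7, flow now 11.
No augmenting path remains; maximum flow = 11.
By max-flow min-cut, the minimum cut capacity equals the max flow.
In the residual graph, reachable from Depot: {Depot, A, B, C, D, E}.
Min-cut edges: D→Port (2), E→Port (9); capacity 2 + 9 = 11.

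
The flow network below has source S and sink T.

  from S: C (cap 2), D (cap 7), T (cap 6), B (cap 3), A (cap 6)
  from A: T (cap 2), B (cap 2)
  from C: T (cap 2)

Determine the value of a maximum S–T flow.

Augment S→T: bottleneck 6, flow now 6.
Augment S→A→T: bottleneck 2, flow now 8.
Augment S→C→T: bottleneck 2, flow now 10.
No augmenting path remains; maximum flow = 10.
In the residual graph, reachable from S: {S, A, B, D}.
Min-cut edges: S→C (2), S→T (6), A→T (2); capacity 2 + 6 + 2 = 10.
This cut is saturated, so no flow can exceed 10.

10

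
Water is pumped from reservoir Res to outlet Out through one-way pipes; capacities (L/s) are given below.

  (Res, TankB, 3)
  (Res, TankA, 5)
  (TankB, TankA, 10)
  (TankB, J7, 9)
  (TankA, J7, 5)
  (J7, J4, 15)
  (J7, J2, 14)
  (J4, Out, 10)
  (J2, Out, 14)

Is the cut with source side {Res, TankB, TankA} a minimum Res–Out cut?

Given cut capacity: 9 + 5 = 14.
Augment Res→TankB→J7→J4→Out: bottleneck 3, flow now 3.
Augment Res→TankA→J7→J4→Out: bottleneck 5, flow now 8.
No augmenting path remains; maximum flow = 8.
In the residual graph, reachable from Res: {Res}.
Min-cut edges: Res→TankB (3), Res→TankA (5); capacity 3 + 5 = 8.
Cut capacity 14 exceeds the max flow 8, so it is not minimum.

No — its capacity is 14, but the minimum cut has capacity 8.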